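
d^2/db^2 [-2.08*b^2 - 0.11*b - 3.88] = -4.16000000000000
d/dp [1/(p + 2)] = -1/(p + 2)^2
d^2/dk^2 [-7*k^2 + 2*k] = -14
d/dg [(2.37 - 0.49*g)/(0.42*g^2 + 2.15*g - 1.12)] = (0.2058*g^2 - 1.9908*g - 4.5467)/(0.1764*g^4 + 1.806*g^3 + 3.6817*g^2 - 4.816*g + 1.2544)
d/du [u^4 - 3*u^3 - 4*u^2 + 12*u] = 4*u^3 - 9*u^2 - 8*u + 12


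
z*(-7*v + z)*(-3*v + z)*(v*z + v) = 21*v^3*z^2 + 21*v^3*z - 10*v^2*z^3 - 10*v^2*z^2 + v*z^4 + v*z^3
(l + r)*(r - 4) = l*r - 4*l + r^2 - 4*r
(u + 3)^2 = u^2 + 6*u + 9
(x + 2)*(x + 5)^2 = x^3 + 12*x^2 + 45*x + 50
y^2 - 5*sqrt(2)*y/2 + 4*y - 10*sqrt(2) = (y + 4)*(y - 5*sqrt(2)/2)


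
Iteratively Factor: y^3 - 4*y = (y - 2)*(y^2 + 2*y) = y*(y - 2)*(y + 2)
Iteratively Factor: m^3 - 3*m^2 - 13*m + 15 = (m + 3)*(m^2 - 6*m + 5) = (m - 5)*(m + 3)*(m - 1)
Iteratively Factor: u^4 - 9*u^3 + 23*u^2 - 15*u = (u)*(u^3 - 9*u^2 + 23*u - 15) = u*(u - 1)*(u^2 - 8*u + 15) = u*(u - 3)*(u - 1)*(u - 5)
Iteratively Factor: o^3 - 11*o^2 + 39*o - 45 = (o - 5)*(o^2 - 6*o + 9) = (o - 5)*(o - 3)*(o - 3)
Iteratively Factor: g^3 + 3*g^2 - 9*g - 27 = (g + 3)*(g^2 - 9) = (g + 3)^2*(g - 3)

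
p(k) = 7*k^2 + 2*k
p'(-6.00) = -82.00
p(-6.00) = 240.00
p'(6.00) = 86.00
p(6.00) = 264.00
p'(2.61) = 38.54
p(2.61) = 52.90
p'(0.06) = 2.84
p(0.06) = 0.15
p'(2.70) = 39.80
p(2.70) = 56.43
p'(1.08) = 17.12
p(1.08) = 10.32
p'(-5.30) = -72.20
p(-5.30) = 186.03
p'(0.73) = 12.22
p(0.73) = 5.19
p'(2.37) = 35.18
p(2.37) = 44.06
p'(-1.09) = -13.26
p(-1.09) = 6.14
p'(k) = 14*k + 2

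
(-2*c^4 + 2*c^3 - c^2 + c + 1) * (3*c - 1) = -6*c^5 + 8*c^4 - 5*c^3 + 4*c^2 + 2*c - 1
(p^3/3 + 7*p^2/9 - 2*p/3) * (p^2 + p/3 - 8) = p^5/3 + 8*p^4/9 - 83*p^3/27 - 58*p^2/9 + 16*p/3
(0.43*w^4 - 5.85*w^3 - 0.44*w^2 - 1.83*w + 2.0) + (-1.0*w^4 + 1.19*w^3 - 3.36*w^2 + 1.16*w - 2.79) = -0.57*w^4 - 4.66*w^3 - 3.8*w^2 - 0.67*w - 0.79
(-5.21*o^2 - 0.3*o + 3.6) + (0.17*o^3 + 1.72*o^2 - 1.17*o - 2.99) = 0.17*o^3 - 3.49*o^2 - 1.47*o + 0.61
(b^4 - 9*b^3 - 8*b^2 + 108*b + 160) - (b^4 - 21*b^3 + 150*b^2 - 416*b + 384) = 12*b^3 - 158*b^2 + 524*b - 224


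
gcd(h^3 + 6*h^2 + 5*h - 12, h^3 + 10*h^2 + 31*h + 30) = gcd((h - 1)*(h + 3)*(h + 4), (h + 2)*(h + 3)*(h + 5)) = h + 3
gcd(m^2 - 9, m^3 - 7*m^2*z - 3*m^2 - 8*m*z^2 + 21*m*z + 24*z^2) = m - 3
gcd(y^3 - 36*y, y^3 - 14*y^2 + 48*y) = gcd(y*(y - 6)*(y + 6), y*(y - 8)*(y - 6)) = y^2 - 6*y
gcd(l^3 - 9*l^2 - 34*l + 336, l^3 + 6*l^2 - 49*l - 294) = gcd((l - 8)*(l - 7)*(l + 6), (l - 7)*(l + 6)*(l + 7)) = l^2 - l - 42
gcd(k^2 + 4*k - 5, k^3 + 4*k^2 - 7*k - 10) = k + 5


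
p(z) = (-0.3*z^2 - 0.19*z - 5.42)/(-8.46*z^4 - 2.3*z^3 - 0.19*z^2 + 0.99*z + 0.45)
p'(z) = (-0.6*z - 0.19)/(-8.46*z^4 - 2.3*z^3 - 0.19*z^2 + 0.99*z + 0.45) + (-0.3*z^2 - 0.19*z - 5.42)*(33.84*z^3 + 6.9*z^2 + 0.38*z - 0.99)/(-8.46*z^4 - 2.3*z^3 - 0.19*z^2 + 0.99*z + 0.45)^2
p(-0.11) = -15.86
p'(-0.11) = 45.89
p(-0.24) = -26.28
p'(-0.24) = 147.25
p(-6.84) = 0.00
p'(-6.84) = 0.00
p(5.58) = 0.00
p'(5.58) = -0.00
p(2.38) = 0.03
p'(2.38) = -0.04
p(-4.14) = 0.00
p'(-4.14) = 0.00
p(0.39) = -11.66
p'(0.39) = -55.27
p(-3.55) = 0.01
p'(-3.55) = 0.01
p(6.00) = 0.00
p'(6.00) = -0.00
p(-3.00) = 0.01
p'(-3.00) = 0.01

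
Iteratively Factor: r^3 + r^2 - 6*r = (r + 3)*(r^2 - 2*r) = r*(r + 3)*(r - 2)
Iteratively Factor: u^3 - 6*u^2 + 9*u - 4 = (u - 1)*(u^2 - 5*u + 4) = (u - 4)*(u - 1)*(u - 1)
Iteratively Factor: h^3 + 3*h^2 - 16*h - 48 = (h + 4)*(h^2 - h - 12) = (h - 4)*(h + 4)*(h + 3)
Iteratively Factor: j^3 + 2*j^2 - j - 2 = (j + 2)*(j^2 - 1) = (j + 1)*(j + 2)*(j - 1)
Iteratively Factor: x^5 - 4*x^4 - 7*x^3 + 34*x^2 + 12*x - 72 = (x - 3)*(x^4 - x^3 - 10*x^2 + 4*x + 24) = (x - 3)*(x - 2)*(x^3 + x^2 - 8*x - 12) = (x - 3)*(x - 2)*(x + 2)*(x^2 - x - 6) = (x - 3)*(x - 2)*(x + 2)^2*(x - 3)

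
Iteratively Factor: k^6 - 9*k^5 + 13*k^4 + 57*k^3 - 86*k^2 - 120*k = (k - 3)*(k^5 - 6*k^4 - 5*k^3 + 42*k^2 + 40*k) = (k - 5)*(k - 3)*(k^4 - k^3 - 10*k^2 - 8*k) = (k - 5)*(k - 3)*(k + 2)*(k^3 - 3*k^2 - 4*k) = (k - 5)*(k - 4)*(k - 3)*(k + 2)*(k^2 + k) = (k - 5)*(k - 4)*(k - 3)*(k + 1)*(k + 2)*(k)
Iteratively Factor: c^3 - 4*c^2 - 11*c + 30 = (c - 2)*(c^2 - 2*c - 15) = (c - 5)*(c - 2)*(c + 3)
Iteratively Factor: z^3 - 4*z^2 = (z - 4)*(z^2) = z*(z - 4)*(z)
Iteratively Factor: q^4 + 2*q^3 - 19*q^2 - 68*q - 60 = (q - 5)*(q^3 + 7*q^2 + 16*q + 12) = (q - 5)*(q + 2)*(q^2 + 5*q + 6) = (q - 5)*(q + 2)*(q + 3)*(q + 2)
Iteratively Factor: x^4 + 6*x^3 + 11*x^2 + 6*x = (x + 2)*(x^3 + 4*x^2 + 3*x) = (x + 1)*(x + 2)*(x^2 + 3*x) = (x + 1)*(x + 2)*(x + 3)*(x)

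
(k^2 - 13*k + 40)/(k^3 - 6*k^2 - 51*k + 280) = 1/(k + 7)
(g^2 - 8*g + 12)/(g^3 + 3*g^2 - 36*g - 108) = (g - 2)/(g^2 + 9*g + 18)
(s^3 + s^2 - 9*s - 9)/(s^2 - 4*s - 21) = (s^2 - 2*s - 3)/(s - 7)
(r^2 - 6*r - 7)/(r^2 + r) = (r - 7)/r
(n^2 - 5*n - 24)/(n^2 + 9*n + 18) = (n - 8)/(n + 6)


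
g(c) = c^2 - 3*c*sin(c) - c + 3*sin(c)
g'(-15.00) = -65.51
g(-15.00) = 208.79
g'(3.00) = 10.52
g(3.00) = 5.15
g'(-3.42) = -21.41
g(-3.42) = 18.76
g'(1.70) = -0.30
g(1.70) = -0.89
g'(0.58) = -0.43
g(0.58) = 0.45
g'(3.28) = 12.75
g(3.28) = 8.42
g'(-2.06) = -6.79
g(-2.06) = -1.80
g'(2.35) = 4.41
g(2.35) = 0.29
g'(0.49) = -0.08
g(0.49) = 0.47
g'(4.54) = 12.86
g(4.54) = 26.53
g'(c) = -3*c*cos(c) + 2*c - 3*sin(c) + 3*cos(c) - 1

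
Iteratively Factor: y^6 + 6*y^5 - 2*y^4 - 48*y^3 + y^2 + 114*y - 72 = (y + 3)*(y^5 + 3*y^4 - 11*y^3 - 15*y^2 + 46*y - 24) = (y - 1)*(y + 3)*(y^4 + 4*y^3 - 7*y^2 - 22*y + 24) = (y - 1)*(y + 3)*(y + 4)*(y^3 - 7*y + 6) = (y - 1)^2*(y + 3)*(y + 4)*(y^2 + y - 6) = (y - 1)^2*(y + 3)^2*(y + 4)*(y - 2)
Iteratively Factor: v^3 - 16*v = (v + 4)*(v^2 - 4*v) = v*(v + 4)*(v - 4)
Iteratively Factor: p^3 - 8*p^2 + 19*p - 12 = (p - 1)*(p^2 - 7*p + 12) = (p - 3)*(p - 1)*(p - 4)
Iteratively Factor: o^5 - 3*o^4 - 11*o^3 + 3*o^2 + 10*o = (o - 5)*(o^4 + 2*o^3 - o^2 - 2*o) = (o - 5)*(o + 2)*(o^3 - o) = o*(o - 5)*(o + 2)*(o^2 - 1) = o*(o - 5)*(o + 1)*(o + 2)*(o - 1)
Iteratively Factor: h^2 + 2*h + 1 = (h + 1)*(h + 1)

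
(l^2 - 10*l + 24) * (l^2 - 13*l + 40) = l^4 - 23*l^3 + 194*l^2 - 712*l + 960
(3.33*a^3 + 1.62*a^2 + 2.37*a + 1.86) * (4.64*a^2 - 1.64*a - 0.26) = 15.4512*a^5 + 2.0556*a^4 + 7.4742*a^3 + 4.3224*a^2 - 3.6666*a - 0.4836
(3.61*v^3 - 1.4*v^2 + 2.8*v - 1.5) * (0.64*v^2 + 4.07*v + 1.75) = 2.3104*v^5 + 13.7967*v^4 + 2.4115*v^3 + 7.986*v^2 - 1.205*v - 2.625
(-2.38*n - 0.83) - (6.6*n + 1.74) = -8.98*n - 2.57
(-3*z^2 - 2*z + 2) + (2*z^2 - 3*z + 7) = -z^2 - 5*z + 9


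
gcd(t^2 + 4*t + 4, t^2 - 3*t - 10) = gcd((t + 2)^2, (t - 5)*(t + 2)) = t + 2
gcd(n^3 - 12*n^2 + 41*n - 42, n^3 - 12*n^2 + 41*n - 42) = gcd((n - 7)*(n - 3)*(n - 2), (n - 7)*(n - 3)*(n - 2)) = n^3 - 12*n^2 + 41*n - 42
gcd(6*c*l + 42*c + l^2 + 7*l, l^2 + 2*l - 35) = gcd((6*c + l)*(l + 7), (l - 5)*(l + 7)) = l + 7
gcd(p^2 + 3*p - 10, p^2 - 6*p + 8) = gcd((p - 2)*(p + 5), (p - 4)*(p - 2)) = p - 2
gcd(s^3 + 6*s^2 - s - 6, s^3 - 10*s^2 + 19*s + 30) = s + 1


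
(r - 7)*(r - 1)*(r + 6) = r^3 - 2*r^2 - 41*r + 42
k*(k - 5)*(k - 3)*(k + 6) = k^4 - 2*k^3 - 33*k^2 + 90*k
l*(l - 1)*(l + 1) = l^3 - l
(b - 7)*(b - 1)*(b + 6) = b^3 - 2*b^2 - 41*b + 42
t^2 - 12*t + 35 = (t - 7)*(t - 5)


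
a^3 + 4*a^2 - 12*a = a*(a - 2)*(a + 6)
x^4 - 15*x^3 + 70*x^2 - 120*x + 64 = (x - 8)*(x - 4)*(x - 2)*(x - 1)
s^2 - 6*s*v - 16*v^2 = (s - 8*v)*(s + 2*v)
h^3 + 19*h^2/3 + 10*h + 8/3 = (h + 1/3)*(h + 2)*(h + 4)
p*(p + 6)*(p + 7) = p^3 + 13*p^2 + 42*p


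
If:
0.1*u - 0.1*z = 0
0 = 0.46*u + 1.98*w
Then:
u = z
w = -0.232323232323232*z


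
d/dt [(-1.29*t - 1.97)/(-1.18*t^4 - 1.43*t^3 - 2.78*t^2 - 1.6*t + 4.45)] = (1.5222*t^4 + 1.8447*t^3 + 3.5862*t^2 + 2.064*t - (1.29*t + 1.97)*(4.72*t^3 + 4.29*t^2 + 5.56*t + 1.6) - 5.7405)/(1.18*t^4 + 1.43*t^3 + 2.78*t^2 + 1.6*t - 4.45)^2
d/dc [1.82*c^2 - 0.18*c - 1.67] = 3.64*c - 0.18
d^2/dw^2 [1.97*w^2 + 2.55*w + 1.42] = 3.94000000000000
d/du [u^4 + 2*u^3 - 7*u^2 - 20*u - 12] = 4*u^3 + 6*u^2 - 14*u - 20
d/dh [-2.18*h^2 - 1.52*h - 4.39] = -4.36*h - 1.52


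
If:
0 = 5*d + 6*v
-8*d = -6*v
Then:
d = 0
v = 0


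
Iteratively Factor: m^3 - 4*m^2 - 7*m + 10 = (m - 5)*(m^2 + m - 2) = (m - 5)*(m - 1)*(m + 2)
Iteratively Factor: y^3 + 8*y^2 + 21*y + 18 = (y + 3)*(y^2 + 5*y + 6) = (y + 2)*(y + 3)*(y + 3)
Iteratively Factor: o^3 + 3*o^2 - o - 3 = (o - 1)*(o^2 + 4*o + 3) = (o - 1)*(o + 1)*(o + 3)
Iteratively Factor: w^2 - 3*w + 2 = (w - 1)*(w - 2)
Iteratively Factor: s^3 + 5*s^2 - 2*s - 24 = (s - 2)*(s^2 + 7*s + 12) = (s - 2)*(s + 4)*(s + 3)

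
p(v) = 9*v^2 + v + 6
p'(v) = 18*v + 1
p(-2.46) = 58.00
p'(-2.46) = -43.28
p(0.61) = 9.96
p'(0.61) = 11.98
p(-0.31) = 6.55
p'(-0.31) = -4.58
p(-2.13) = 44.70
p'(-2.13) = -37.34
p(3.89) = 146.08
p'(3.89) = 71.02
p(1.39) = 24.78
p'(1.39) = 26.02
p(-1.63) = 28.28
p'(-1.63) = -28.34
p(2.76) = 77.32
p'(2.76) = 50.68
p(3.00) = 90.00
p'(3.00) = 55.00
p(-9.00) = 726.00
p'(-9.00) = -161.00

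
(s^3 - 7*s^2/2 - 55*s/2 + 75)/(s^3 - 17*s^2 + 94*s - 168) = (2*s^2 + 5*s - 25)/(2*(s^2 - 11*s + 28))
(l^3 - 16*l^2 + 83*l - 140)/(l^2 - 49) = (l^2 - 9*l + 20)/(l + 7)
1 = 1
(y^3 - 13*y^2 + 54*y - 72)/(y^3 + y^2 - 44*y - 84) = (y^3 - 13*y^2 + 54*y - 72)/(y^3 + y^2 - 44*y - 84)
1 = 1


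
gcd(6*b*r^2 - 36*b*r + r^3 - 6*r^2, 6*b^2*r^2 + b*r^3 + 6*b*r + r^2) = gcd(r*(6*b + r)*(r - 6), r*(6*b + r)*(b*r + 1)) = 6*b*r + r^2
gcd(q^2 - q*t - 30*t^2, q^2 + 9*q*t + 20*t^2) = q + 5*t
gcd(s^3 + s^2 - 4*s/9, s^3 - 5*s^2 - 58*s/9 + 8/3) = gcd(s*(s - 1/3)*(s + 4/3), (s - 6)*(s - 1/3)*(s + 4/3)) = s^2 + s - 4/9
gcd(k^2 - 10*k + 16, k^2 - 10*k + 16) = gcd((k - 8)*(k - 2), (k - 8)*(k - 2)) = k^2 - 10*k + 16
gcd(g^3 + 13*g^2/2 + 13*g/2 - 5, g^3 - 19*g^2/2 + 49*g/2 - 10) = g - 1/2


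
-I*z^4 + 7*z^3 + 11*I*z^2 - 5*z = z*(z + I)*(z + 5*I)*(-I*z + 1)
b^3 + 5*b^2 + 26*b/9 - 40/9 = (b - 2/3)*(b + 5/3)*(b + 4)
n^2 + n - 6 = (n - 2)*(n + 3)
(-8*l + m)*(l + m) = -8*l^2 - 7*l*m + m^2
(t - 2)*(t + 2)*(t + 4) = t^3 + 4*t^2 - 4*t - 16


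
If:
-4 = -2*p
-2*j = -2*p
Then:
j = 2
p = 2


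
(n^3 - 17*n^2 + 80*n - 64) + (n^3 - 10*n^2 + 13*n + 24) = 2*n^3 - 27*n^2 + 93*n - 40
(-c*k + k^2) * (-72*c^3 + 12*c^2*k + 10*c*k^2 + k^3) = 72*c^4*k - 84*c^3*k^2 + 2*c^2*k^3 + 9*c*k^4 + k^5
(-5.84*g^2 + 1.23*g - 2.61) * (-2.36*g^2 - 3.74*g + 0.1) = 13.7824*g^4 + 18.9388*g^3 + 0.9754*g^2 + 9.8844*g - 0.261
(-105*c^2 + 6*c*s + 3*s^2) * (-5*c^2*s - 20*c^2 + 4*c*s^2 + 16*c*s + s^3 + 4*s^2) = 525*c^4*s + 2100*c^4 - 450*c^3*s^2 - 1800*c^3*s - 96*c^2*s^3 - 384*c^2*s^2 + 18*c*s^4 + 72*c*s^3 + 3*s^5 + 12*s^4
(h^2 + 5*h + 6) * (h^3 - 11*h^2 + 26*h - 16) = h^5 - 6*h^4 - 23*h^3 + 48*h^2 + 76*h - 96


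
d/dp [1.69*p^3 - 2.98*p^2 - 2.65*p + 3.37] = 5.07*p^2 - 5.96*p - 2.65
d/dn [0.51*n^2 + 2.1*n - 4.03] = 1.02*n + 2.1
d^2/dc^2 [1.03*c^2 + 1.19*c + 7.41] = 2.06000000000000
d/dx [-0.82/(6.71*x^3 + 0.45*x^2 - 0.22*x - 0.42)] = (16.5066*x^2 + 0.738*x - 0.1804)/(6.71*x^3 + 0.45*x^2 - 0.22*x - 0.42)^2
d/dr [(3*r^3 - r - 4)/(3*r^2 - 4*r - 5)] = (9*r^4 - 24*r^3 - 42*r^2 + 24*r - 11)/(9*r^4 - 24*r^3 - 14*r^2 + 40*r + 25)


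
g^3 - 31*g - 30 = (g - 6)*(g + 1)*(g + 5)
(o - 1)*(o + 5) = o^2 + 4*o - 5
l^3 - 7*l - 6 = (l - 3)*(l + 1)*(l + 2)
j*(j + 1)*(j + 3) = j^3 + 4*j^2 + 3*j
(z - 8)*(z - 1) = z^2 - 9*z + 8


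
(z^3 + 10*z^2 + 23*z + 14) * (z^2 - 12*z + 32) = z^5 - 2*z^4 - 65*z^3 + 58*z^2 + 568*z + 448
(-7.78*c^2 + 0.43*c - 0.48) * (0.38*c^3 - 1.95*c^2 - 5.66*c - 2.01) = -2.9564*c^5 + 15.3344*c^4 + 43.0139*c^3 + 14.14*c^2 + 1.8525*c + 0.9648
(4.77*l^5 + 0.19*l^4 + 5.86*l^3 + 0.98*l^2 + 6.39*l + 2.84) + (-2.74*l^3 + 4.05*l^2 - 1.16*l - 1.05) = 4.77*l^5 + 0.19*l^4 + 3.12*l^3 + 5.03*l^2 + 5.23*l + 1.79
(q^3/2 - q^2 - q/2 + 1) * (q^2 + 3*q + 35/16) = q^5/2 + q^4/2 - 77*q^3/32 - 43*q^2/16 + 61*q/32 + 35/16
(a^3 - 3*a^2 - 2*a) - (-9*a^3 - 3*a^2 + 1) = 10*a^3 - 2*a - 1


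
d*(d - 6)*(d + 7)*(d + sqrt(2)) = d^4 + d^3 + sqrt(2)*d^3 - 42*d^2 + sqrt(2)*d^2 - 42*sqrt(2)*d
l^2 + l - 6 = (l - 2)*(l + 3)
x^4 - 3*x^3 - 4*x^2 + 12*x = x*(x - 3)*(x - 2)*(x + 2)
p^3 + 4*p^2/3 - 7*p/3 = p*(p - 1)*(p + 7/3)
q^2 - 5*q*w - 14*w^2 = (q - 7*w)*(q + 2*w)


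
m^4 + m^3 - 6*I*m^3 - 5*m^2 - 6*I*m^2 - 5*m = m*(m + 1)*(m - 5*I)*(m - I)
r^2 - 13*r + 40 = (r - 8)*(r - 5)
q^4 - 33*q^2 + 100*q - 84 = (q - 3)*(q - 2)^2*(q + 7)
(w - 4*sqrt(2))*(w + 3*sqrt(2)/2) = w^2 - 5*sqrt(2)*w/2 - 12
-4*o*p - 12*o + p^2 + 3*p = (-4*o + p)*(p + 3)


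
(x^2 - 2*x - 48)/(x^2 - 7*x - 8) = (x + 6)/(x + 1)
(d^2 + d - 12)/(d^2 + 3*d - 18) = (d + 4)/(d + 6)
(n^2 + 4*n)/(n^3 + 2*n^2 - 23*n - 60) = n/(n^2 - 2*n - 15)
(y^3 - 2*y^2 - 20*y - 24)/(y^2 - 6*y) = y + 4 + 4/y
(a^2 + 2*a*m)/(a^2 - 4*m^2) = a/(a - 2*m)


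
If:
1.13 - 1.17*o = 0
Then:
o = 0.97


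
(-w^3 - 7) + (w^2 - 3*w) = -w^3 + w^2 - 3*w - 7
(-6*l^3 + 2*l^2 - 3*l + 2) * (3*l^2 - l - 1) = -18*l^5 + 12*l^4 - 5*l^3 + 7*l^2 + l - 2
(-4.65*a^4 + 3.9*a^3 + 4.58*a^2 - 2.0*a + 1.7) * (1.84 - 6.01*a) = 27.9465*a^5 - 31.995*a^4 - 20.3498*a^3 + 20.4472*a^2 - 13.897*a + 3.128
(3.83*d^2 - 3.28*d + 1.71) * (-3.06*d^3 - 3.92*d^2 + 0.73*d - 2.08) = -11.7198*d^5 - 4.9768*d^4 + 10.4209*d^3 - 17.064*d^2 + 8.0707*d - 3.5568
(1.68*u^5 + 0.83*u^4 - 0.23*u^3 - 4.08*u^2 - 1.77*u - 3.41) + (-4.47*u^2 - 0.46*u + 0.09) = 1.68*u^5 + 0.83*u^4 - 0.23*u^3 - 8.55*u^2 - 2.23*u - 3.32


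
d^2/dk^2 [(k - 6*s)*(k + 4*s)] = 2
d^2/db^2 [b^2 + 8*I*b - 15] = 2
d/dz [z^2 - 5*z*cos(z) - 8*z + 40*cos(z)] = 5*z*sin(z) + 2*z - 40*sin(z) - 5*cos(z) - 8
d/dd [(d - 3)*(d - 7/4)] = 2*d - 19/4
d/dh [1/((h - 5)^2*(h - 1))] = ((1 - h)*(h - 5) - 2*(h - 1)^2)/((h - 5)^3*(h - 1)^3)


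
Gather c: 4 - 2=2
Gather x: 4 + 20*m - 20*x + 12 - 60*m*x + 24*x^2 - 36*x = 20*m + 24*x^2 + x*(-60*m - 56) + 16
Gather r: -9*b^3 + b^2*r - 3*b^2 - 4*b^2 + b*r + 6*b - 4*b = -9*b^3 - 7*b^2 + 2*b + r*(b^2 + b)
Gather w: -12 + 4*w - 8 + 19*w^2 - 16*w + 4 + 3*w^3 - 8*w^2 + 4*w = 3*w^3 + 11*w^2 - 8*w - 16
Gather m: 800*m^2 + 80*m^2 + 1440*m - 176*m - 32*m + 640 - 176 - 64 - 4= 880*m^2 + 1232*m + 396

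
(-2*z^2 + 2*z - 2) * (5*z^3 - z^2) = -10*z^5 + 12*z^4 - 12*z^3 + 2*z^2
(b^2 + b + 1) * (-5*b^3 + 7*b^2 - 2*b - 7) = -5*b^5 + 2*b^4 - 2*b^2 - 9*b - 7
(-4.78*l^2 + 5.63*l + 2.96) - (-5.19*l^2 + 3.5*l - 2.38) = 0.41*l^2 + 2.13*l + 5.34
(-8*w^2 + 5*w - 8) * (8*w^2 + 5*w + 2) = -64*w^4 - 55*w^2 - 30*w - 16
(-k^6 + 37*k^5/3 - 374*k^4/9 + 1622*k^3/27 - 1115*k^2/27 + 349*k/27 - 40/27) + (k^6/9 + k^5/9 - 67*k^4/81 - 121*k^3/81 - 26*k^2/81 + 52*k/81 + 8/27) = -8*k^6/9 + 112*k^5/9 - 3433*k^4/81 + 4745*k^3/81 - 3371*k^2/81 + 1099*k/81 - 32/27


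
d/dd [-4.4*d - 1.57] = -4.40000000000000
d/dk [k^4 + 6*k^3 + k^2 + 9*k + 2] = 4*k^3 + 18*k^2 + 2*k + 9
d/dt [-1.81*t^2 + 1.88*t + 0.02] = 1.88 - 3.62*t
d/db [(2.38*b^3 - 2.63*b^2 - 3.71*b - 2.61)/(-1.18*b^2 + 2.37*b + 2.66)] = (-2.8084*b^4 + 11.2812*b^3 + 8.3815*b^2 - 20.1512*b - 3.6829)/(1.3924*b^4 - 5.5932*b^3 - 0.660699999999999*b^2 + 12.6084*b + 7.0756)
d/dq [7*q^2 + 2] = 14*q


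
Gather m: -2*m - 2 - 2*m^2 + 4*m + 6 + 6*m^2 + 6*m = 4*m^2 + 8*m + 4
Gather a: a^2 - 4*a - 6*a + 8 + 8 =a^2 - 10*a + 16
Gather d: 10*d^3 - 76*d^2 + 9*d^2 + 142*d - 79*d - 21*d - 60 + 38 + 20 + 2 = 10*d^3 - 67*d^2 + 42*d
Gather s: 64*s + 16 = 64*s + 16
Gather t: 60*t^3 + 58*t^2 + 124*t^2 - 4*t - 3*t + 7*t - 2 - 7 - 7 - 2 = 60*t^3 + 182*t^2 - 18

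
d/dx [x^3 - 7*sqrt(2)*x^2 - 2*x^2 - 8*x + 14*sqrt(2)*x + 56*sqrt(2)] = 3*x^2 - 14*sqrt(2)*x - 4*x - 8 + 14*sqrt(2)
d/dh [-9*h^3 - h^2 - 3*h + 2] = -27*h^2 - 2*h - 3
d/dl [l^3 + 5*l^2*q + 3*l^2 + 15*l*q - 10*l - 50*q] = 3*l^2 + 10*l*q + 6*l + 15*q - 10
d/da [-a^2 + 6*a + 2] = 6 - 2*a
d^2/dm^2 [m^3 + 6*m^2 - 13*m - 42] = 6*m + 12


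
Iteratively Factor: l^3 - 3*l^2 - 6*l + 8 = (l + 2)*(l^2 - 5*l + 4) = (l - 4)*(l + 2)*(l - 1)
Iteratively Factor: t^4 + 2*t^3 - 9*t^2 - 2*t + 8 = (t + 4)*(t^3 - 2*t^2 - t + 2) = (t + 1)*(t + 4)*(t^2 - 3*t + 2) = (t - 2)*(t + 1)*(t + 4)*(t - 1)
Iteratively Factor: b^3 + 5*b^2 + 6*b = (b)*(b^2 + 5*b + 6) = b*(b + 2)*(b + 3)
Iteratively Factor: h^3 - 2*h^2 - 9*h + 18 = (h - 2)*(h^2 - 9) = (h - 3)*(h - 2)*(h + 3)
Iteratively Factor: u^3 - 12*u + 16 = (u - 2)*(u^2 + 2*u - 8) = (u - 2)^2*(u + 4)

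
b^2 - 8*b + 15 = (b - 5)*(b - 3)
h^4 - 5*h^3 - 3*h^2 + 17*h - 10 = (h - 5)*(h - 1)^2*(h + 2)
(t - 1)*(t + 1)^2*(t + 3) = t^4 + 4*t^3 + 2*t^2 - 4*t - 3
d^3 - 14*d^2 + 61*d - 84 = (d - 7)*(d - 4)*(d - 3)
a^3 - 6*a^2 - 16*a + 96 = (a - 6)*(a - 4)*(a + 4)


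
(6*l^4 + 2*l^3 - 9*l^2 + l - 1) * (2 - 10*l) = -60*l^5 - 8*l^4 + 94*l^3 - 28*l^2 + 12*l - 2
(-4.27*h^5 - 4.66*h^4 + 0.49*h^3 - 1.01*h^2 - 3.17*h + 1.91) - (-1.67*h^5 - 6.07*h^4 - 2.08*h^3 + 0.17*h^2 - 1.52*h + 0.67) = -2.6*h^5 + 1.41*h^4 + 2.57*h^3 - 1.18*h^2 - 1.65*h + 1.24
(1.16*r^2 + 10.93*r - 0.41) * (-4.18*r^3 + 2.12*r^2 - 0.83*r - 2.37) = -4.8488*r^5 - 43.2282*r^4 + 23.9226*r^3 - 12.6903*r^2 - 25.5638*r + 0.9717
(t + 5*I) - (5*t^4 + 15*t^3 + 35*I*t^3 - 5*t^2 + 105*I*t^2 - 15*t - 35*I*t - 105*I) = -5*t^4 - 15*t^3 - 35*I*t^3 + 5*t^2 - 105*I*t^2 + 16*t + 35*I*t + 110*I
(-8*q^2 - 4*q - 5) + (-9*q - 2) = -8*q^2 - 13*q - 7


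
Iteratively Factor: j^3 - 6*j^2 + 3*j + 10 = (j + 1)*(j^2 - 7*j + 10) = (j - 2)*(j + 1)*(j - 5)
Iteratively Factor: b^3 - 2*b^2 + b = (b)*(b^2 - 2*b + 1) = b*(b - 1)*(b - 1)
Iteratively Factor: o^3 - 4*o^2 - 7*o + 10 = (o - 5)*(o^2 + o - 2) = (o - 5)*(o + 2)*(o - 1)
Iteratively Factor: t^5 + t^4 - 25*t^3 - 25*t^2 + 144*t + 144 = (t - 4)*(t^4 + 5*t^3 - 5*t^2 - 45*t - 36) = (t - 4)*(t + 3)*(t^3 + 2*t^2 - 11*t - 12) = (t - 4)*(t - 3)*(t + 3)*(t^2 + 5*t + 4) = (t - 4)*(t - 3)*(t + 1)*(t + 3)*(t + 4)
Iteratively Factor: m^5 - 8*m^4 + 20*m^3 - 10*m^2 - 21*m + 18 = (m - 1)*(m^4 - 7*m^3 + 13*m^2 + 3*m - 18) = (m - 1)*(m + 1)*(m^3 - 8*m^2 + 21*m - 18) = (m - 2)*(m - 1)*(m + 1)*(m^2 - 6*m + 9) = (m - 3)*(m - 2)*(m - 1)*(m + 1)*(m - 3)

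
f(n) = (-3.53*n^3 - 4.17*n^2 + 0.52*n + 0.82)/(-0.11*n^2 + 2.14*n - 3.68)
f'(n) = (0.22*n - 2.14)*(-3.53*n^3 - 4.17*n^2 + 0.52*n + 0.82)/(-0.11*n^2 + 2.14*n - 3.68)^2 + (-10.59*n^2 - 8.34*n + 0.52)/(-0.11*n^2 + 2.14*n - 3.68)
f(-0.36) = -0.06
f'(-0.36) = -0.51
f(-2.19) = -1.88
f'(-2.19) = 3.04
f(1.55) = 34.34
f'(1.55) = 158.81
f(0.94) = 3.01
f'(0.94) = 12.74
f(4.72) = -116.07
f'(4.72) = -37.00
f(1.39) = 17.42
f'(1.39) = 69.17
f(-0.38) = -0.05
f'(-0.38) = -0.50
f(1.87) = 570.69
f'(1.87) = 16522.76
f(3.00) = -74.55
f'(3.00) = -5.42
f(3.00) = -74.55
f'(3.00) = -5.42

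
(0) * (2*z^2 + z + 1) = 0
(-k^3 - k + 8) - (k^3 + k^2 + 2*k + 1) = -2*k^3 - k^2 - 3*k + 7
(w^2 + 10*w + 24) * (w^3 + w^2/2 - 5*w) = w^5 + 21*w^4/2 + 24*w^3 - 38*w^2 - 120*w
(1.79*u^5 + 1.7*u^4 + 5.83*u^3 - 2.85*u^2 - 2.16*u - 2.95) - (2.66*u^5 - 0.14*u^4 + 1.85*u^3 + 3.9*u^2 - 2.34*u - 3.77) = -0.87*u^5 + 1.84*u^4 + 3.98*u^3 - 6.75*u^2 + 0.18*u + 0.82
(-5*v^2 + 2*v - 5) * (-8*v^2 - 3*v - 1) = 40*v^4 - v^3 + 39*v^2 + 13*v + 5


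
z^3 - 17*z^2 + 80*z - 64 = (z - 8)^2*(z - 1)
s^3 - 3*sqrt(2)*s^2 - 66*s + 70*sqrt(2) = (s - 7*sqrt(2))*(s - sqrt(2))*(s + 5*sqrt(2))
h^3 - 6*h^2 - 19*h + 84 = (h - 7)*(h - 3)*(h + 4)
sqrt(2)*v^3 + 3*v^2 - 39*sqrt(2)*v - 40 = (v - 4*sqrt(2))*(v + 5*sqrt(2))*(sqrt(2)*v + 1)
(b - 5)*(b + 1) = b^2 - 4*b - 5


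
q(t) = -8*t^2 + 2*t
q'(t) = 2 - 16*t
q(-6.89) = -393.56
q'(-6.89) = 112.24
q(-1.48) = -20.48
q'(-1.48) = 25.68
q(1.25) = -10.00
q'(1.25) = -18.00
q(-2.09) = -39.12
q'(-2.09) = 35.44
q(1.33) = -11.49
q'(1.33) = -19.28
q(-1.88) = -32.04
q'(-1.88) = 32.08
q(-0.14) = -0.44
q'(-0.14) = 4.24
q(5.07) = -195.50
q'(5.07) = -79.12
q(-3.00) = -78.00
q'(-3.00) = 50.00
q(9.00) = -630.00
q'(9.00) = -142.00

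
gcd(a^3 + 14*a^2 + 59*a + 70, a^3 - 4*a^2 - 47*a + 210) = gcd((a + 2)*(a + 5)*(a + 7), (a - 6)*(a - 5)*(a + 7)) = a + 7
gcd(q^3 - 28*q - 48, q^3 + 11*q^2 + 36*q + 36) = q + 2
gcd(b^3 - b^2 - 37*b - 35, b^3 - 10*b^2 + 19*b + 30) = b + 1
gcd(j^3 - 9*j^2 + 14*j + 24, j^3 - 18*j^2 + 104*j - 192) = j^2 - 10*j + 24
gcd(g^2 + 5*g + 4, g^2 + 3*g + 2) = g + 1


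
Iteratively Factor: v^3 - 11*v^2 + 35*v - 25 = (v - 5)*(v^2 - 6*v + 5) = (v - 5)^2*(v - 1)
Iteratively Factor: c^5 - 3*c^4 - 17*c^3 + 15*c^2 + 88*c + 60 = (c - 3)*(c^4 - 17*c^2 - 36*c - 20) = (c - 3)*(c + 2)*(c^3 - 2*c^2 - 13*c - 10) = (c - 3)*(c + 2)^2*(c^2 - 4*c - 5) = (c - 5)*(c - 3)*(c + 2)^2*(c + 1)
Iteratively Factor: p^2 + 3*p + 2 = (p + 2)*(p + 1)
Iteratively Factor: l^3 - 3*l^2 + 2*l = (l - 1)*(l^2 - 2*l) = (l - 2)*(l - 1)*(l)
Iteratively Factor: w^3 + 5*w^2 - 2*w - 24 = (w + 3)*(w^2 + 2*w - 8) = (w - 2)*(w + 3)*(w + 4)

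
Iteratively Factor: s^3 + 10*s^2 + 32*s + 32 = (s + 4)*(s^2 + 6*s + 8) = (s + 2)*(s + 4)*(s + 4)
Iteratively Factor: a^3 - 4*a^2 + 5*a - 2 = (a - 1)*(a^2 - 3*a + 2) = (a - 1)^2*(a - 2)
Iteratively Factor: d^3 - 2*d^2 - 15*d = (d - 5)*(d^2 + 3*d) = (d - 5)*(d + 3)*(d)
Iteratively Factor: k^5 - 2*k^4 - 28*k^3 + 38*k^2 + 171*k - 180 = (k + 4)*(k^4 - 6*k^3 - 4*k^2 + 54*k - 45) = (k - 3)*(k + 4)*(k^3 - 3*k^2 - 13*k + 15) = (k - 5)*(k - 3)*(k + 4)*(k^2 + 2*k - 3) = (k - 5)*(k - 3)*(k + 3)*(k + 4)*(k - 1)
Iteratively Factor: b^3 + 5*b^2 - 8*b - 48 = (b + 4)*(b^2 + b - 12) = (b - 3)*(b + 4)*(b + 4)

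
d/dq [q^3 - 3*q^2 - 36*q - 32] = 3*q^2 - 6*q - 36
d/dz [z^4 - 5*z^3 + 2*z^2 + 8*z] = 4*z^3 - 15*z^2 + 4*z + 8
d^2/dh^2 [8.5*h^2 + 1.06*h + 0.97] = 17.0000000000000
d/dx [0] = 0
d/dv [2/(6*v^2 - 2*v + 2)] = (1 - 6*v)/(3*v^2 - v + 1)^2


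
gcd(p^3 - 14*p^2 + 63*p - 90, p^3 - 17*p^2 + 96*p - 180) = p^2 - 11*p + 30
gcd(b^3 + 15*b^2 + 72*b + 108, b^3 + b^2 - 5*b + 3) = b + 3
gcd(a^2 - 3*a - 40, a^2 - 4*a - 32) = a - 8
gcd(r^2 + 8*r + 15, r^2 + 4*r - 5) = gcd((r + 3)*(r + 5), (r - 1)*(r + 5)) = r + 5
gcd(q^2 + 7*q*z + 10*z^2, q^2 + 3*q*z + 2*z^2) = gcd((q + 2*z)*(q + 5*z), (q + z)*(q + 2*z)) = q + 2*z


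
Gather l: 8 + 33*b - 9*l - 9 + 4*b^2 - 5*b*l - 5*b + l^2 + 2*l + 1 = 4*b^2 + 28*b + l^2 + l*(-5*b - 7)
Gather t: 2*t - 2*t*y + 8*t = t*(10 - 2*y)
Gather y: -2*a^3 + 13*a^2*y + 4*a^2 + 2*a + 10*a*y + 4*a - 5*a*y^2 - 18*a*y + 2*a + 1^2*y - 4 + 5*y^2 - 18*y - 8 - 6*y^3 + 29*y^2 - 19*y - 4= -2*a^3 + 4*a^2 + 8*a - 6*y^3 + y^2*(34 - 5*a) + y*(13*a^2 - 8*a - 36) - 16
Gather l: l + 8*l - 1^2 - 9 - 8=9*l - 18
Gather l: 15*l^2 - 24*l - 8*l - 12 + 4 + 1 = 15*l^2 - 32*l - 7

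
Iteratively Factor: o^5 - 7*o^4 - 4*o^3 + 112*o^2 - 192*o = (o + 4)*(o^4 - 11*o^3 + 40*o^2 - 48*o) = (o - 4)*(o + 4)*(o^3 - 7*o^2 + 12*o) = (o - 4)*(o - 3)*(o + 4)*(o^2 - 4*o) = (o - 4)^2*(o - 3)*(o + 4)*(o)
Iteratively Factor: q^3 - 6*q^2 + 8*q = (q - 4)*(q^2 - 2*q) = (q - 4)*(q - 2)*(q)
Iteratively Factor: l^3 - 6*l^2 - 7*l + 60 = (l - 4)*(l^2 - 2*l - 15) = (l - 4)*(l + 3)*(l - 5)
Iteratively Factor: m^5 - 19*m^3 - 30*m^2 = (m + 3)*(m^4 - 3*m^3 - 10*m^2) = (m - 5)*(m + 3)*(m^3 + 2*m^2) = m*(m - 5)*(m + 3)*(m^2 + 2*m) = m*(m - 5)*(m + 2)*(m + 3)*(m)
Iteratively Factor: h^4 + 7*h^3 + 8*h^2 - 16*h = (h + 4)*(h^3 + 3*h^2 - 4*h) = (h - 1)*(h + 4)*(h^2 + 4*h) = (h - 1)*(h + 4)^2*(h)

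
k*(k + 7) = k^2 + 7*k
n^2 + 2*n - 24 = (n - 4)*(n + 6)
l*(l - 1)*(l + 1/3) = l^3 - 2*l^2/3 - l/3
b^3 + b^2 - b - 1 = (b - 1)*(b + 1)^2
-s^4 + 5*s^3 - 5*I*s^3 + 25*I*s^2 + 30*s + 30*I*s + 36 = (s - 6)*(s + 6*I)*(I*s + 1)*(I*s + I)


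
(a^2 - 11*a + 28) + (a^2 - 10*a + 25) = 2*a^2 - 21*a + 53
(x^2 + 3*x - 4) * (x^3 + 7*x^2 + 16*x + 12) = x^5 + 10*x^4 + 33*x^3 + 32*x^2 - 28*x - 48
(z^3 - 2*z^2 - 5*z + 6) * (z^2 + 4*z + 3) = z^5 + 2*z^4 - 10*z^3 - 20*z^2 + 9*z + 18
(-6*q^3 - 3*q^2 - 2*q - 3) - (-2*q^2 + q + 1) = -6*q^3 - q^2 - 3*q - 4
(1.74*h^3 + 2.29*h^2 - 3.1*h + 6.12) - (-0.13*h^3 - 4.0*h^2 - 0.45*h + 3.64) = 1.87*h^3 + 6.29*h^2 - 2.65*h + 2.48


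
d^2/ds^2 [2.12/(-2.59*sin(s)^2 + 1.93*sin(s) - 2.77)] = (56.884688*sin(s)^4 - 31.791732*sin(s)^3 - 138.268308*sin(s)^2 + 74.917196*sin(s) + 14.625456)/(2.59*sin(s)^2 - 1.93*sin(s) + 2.77)^3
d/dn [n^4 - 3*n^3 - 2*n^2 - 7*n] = 4*n^3 - 9*n^2 - 4*n - 7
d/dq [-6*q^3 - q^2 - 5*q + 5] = -18*q^2 - 2*q - 5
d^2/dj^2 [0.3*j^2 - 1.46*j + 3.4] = 0.600000000000000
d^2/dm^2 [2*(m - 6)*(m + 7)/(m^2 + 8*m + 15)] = 4*(-7*m^3 - 171*m^2 - 1053*m - 1953)/(m^6 + 24*m^5 + 237*m^4 + 1232*m^3 + 3555*m^2 + 5400*m + 3375)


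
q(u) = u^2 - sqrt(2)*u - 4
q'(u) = 2*u - sqrt(2)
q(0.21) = -4.25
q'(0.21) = -0.99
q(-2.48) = 5.66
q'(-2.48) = -6.37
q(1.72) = -3.47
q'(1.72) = 2.03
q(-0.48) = -3.09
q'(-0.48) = -2.37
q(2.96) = 0.58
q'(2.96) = 4.51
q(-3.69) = 14.83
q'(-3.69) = -8.79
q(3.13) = 1.37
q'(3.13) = 4.85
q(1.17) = -4.29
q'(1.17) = 0.93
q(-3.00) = 9.24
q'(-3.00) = -7.41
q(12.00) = 123.03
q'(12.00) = 22.59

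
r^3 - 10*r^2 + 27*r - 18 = (r - 6)*(r - 3)*(r - 1)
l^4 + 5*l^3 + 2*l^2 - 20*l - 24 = (l - 2)*(l + 2)^2*(l + 3)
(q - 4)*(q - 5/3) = q^2 - 17*q/3 + 20/3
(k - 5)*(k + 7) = k^2 + 2*k - 35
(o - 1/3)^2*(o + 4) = o^3 + 10*o^2/3 - 23*o/9 + 4/9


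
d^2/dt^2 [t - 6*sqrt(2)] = 0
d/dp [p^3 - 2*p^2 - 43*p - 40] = 3*p^2 - 4*p - 43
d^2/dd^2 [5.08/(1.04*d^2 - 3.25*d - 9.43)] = (10.989056*d^2 - 34.3408*d - 5.08*(2.08*d - 3.25)*(4.16*d - 6.5) - 99.641152)/(-1.04*d^2 + 3.25*d + 9.43)^3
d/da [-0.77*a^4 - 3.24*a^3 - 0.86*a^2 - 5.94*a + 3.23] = -3.08*a^3 - 9.72*a^2 - 1.72*a - 5.94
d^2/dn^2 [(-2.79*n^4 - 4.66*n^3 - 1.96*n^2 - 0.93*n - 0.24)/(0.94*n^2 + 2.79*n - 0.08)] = (-4.93048800000001*n^6 - 43.902324*n^5 - 129.046986*n^4 - 54.647932*n^3 + 3.86966399999999*n^2 - 4.375104*n - 4.212704)/(0.830584*n^6 + 7.395732*n^5 + 21.739098*n^4 + 20.458791*n^3 - 1.850136*n^2 + 0.053568*n - 0.000512)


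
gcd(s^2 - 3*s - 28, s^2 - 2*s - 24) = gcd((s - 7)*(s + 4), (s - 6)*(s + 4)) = s + 4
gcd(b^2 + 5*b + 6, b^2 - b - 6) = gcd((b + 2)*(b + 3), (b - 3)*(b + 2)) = b + 2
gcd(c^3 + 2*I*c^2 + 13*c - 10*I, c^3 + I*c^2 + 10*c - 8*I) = c^2 - 3*I*c - 2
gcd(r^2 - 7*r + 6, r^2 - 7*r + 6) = r^2 - 7*r + 6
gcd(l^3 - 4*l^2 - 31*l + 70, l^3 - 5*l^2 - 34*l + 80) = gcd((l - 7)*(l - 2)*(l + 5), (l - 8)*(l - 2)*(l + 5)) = l^2 + 3*l - 10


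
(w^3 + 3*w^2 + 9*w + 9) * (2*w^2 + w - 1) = 2*w^5 + 7*w^4 + 20*w^3 + 24*w^2 - 9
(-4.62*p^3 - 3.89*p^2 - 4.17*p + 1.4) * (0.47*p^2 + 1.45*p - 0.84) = -2.1714*p^5 - 8.5273*p^4 - 3.7196*p^3 - 2.1209*p^2 + 5.5328*p - 1.176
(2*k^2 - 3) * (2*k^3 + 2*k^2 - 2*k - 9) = 4*k^5 + 4*k^4 - 10*k^3 - 24*k^2 + 6*k + 27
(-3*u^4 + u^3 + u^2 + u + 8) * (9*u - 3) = -27*u^5 + 18*u^4 + 6*u^3 + 6*u^2 + 69*u - 24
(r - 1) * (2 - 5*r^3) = -5*r^4 + 5*r^3 + 2*r - 2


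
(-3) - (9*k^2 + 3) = -9*k^2 - 6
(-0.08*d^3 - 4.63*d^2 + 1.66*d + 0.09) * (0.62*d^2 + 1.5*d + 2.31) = -0.0496*d^5 - 2.9906*d^4 - 6.1006*d^3 - 8.1495*d^2 + 3.9696*d + 0.2079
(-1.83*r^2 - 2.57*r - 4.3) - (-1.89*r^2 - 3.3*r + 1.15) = 0.0599999999999998*r^2 + 0.73*r - 5.45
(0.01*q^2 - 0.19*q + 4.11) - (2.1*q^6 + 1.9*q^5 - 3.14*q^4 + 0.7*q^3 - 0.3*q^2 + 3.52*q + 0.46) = -2.1*q^6 - 1.9*q^5 + 3.14*q^4 - 0.7*q^3 + 0.31*q^2 - 3.71*q + 3.65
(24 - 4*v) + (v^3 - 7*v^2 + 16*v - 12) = v^3 - 7*v^2 + 12*v + 12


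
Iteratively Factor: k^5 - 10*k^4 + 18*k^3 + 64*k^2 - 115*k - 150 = (k - 5)*(k^4 - 5*k^3 - 7*k^2 + 29*k + 30) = (k - 5)*(k - 3)*(k^3 - 2*k^2 - 13*k - 10) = (k - 5)*(k - 3)*(k + 1)*(k^2 - 3*k - 10) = (k - 5)*(k - 3)*(k + 1)*(k + 2)*(k - 5)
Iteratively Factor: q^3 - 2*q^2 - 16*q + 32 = (q + 4)*(q^2 - 6*q + 8) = (q - 2)*(q + 4)*(q - 4)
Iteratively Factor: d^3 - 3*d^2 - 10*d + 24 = (d + 3)*(d^2 - 6*d + 8) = (d - 4)*(d + 3)*(d - 2)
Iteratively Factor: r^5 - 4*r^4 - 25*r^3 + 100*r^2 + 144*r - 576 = (r - 4)*(r^4 - 25*r^2 + 144) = (r - 4)*(r - 3)*(r^3 + 3*r^2 - 16*r - 48) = (r - 4)^2*(r - 3)*(r^2 + 7*r + 12) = (r - 4)^2*(r - 3)*(r + 4)*(r + 3)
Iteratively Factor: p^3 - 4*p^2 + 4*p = (p - 2)*(p^2 - 2*p) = (p - 2)^2*(p)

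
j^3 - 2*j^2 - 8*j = j*(j - 4)*(j + 2)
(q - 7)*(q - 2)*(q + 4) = q^3 - 5*q^2 - 22*q + 56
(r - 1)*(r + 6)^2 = r^3 + 11*r^2 + 24*r - 36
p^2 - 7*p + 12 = (p - 4)*(p - 3)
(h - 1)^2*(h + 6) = h^3 + 4*h^2 - 11*h + 6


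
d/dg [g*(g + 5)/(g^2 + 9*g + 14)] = 2*(2*g^2 + 14*g + 35)/(g^4 + 18*g^3 + 109*g^2 + 252*g + 196)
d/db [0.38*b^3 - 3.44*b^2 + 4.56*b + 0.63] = 1.14*b^2 - 6.88*b + 4.56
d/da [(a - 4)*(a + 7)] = 2*a + 3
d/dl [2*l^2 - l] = 4*l - 1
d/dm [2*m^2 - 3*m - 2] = 4*m - 3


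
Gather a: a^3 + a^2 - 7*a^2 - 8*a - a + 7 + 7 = a^3 - 6*a^2 - 9*a + 14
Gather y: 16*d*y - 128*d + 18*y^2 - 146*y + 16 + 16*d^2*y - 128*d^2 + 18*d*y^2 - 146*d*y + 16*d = -128*d^2 - 112*d + y^2*(18*d + 18) + y*(16*d^2 - 130*d - 146) + 16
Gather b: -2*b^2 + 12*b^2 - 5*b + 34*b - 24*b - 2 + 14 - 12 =10*b^2 + 5*b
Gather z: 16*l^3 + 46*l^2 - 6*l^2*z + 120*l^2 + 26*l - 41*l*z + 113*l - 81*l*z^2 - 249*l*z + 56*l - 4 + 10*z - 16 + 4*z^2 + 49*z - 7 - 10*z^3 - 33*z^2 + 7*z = 16*l^3 + 166*l^2 + 195*l - 10*z^3 + z^2*(-81*l - 29) + z*(-6*l^2 - 290*l + 66) - 27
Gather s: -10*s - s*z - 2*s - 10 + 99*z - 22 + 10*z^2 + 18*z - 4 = s*(-z - 12) + 10*z^2 + 117*z - 36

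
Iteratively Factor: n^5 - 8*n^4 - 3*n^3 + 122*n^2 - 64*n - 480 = (n + 2)*(n^4 - 10*n^3 + 17*n^2 + 88*n - 240) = (n - 5)*(n + 2)*(n^3 - 5*n^2 - 8*n + 48) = (n - 5)*(n - 4)*(n + 2)*(n^2 - n - 12) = (n - 5)*(n - 4)^2*(n + 2)*(n + 3)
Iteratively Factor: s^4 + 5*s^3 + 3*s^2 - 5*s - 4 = (s + 1)*(s^3 + 4*s^2 - s - 4) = (s - 1)*(s + 1)*(s^2 + 5*s + 4) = (s - 1)*(s + 1)^2*(s + 4)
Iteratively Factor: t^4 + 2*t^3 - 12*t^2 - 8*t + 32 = (t + 4)*(t^3 - 2*t^2 - 4*t + 8) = (t - 2)*(t + 4)*(t^2 - 4) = (t - 2)*(t + 2)*(t + 4)*(t - 2)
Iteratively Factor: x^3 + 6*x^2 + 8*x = (x + 2)*(x^2 + 4*x) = (x + 2)*(x + 4)*(x)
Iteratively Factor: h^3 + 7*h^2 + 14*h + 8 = (h + 4)*(h^2 + 3*h + 2) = (h + 1)*(h + 4)*(h + 2)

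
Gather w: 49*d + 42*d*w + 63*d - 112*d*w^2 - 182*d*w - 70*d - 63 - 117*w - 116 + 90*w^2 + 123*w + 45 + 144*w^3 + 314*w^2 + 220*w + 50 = 42*d + 144*w^3 + w^2*(404 - 112*d) + w*(226 - 140*d) - 84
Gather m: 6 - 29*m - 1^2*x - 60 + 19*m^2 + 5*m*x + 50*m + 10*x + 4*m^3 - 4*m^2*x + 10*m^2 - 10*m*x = 4*m^3 + m^2*(29 - 4*x) + m*(21 - 5*x) + 9*x - 54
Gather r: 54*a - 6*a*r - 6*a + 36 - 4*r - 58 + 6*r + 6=48*a + r*(2 - 6*a) - 16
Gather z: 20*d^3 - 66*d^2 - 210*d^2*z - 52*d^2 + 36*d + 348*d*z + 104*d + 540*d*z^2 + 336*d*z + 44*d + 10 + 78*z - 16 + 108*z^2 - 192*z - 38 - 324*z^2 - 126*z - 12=20*d^3 - 118*d^2 + 184*d + z^2*(540*d - 216) + z*(-210*d^2 + 684*d - 240) - 56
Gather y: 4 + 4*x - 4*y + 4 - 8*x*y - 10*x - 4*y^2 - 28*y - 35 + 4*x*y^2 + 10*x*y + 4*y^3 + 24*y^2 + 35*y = -6*x + 4*y^3 + y^2*(4*x + 20) + y*(2*x + 3) - 27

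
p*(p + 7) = p^2 + 7*p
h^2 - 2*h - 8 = (h - 4)*(h + 2)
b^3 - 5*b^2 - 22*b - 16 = (b - 8)*(b + 1)*(b + 2)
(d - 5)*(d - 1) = d^2 - 6*d + 5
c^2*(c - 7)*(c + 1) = c^4 - 6*c^3 - 7*c^2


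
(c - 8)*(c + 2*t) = c^2 + 2*c*t - 8*c - 16*t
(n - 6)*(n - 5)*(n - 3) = n^3 - 14*n^2 + 63*n - 90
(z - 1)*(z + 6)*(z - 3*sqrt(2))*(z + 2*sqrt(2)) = z^4 - sqrt(2)*z^3 + 5*z^3 - 18*z^2 - 5*sqrt(2)*z^2 - 60*z + 6*sqrt(2)*z + 72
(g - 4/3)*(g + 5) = g^2 + 11*g/3 - 20/3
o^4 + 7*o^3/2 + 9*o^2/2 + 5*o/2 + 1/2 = (o + 1/2)*(o + 1)^3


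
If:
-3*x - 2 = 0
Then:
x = -2/3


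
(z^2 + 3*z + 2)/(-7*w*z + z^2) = (z^2 + 3*z + 2)/(z*(-7*w + z))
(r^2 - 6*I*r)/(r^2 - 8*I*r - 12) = r/(r - 2*I)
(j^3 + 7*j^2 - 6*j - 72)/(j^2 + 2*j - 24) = (j^2 + j - 12)/(j - 4)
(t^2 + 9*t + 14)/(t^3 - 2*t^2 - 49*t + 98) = (t + 2)/(t^2 - 9*t + 14)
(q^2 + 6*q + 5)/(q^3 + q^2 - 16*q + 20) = (q + 1)/(q^2 - 4*q + 4)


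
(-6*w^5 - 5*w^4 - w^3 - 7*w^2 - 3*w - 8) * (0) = 0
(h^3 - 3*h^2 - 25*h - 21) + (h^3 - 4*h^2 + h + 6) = 2*h^3 - 7*h^2 - 24*h - 15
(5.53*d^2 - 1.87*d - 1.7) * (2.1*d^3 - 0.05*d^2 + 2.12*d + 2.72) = 11.613*d^5 - 4.2035*d^4 + 8.2471*d^3 + 11.1622*d^2 - 8.6904*d - 4.624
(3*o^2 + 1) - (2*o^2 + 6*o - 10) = o^2 - 6*o + 11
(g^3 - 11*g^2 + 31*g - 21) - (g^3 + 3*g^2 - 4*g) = -14*g^2 + 35*g - 21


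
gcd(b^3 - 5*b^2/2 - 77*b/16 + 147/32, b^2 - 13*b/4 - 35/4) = b + 7/4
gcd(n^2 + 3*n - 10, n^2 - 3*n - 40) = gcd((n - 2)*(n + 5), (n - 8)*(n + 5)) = n + 5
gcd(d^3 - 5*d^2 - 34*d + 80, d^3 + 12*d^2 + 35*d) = d + 5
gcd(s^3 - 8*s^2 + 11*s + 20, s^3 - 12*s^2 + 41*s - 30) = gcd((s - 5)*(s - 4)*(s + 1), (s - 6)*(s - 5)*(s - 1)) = s - 5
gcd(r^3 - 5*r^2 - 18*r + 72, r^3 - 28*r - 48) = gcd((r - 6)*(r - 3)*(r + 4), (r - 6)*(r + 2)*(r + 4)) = r^2 - 2*r - 24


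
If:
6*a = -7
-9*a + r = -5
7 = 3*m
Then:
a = -7/6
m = 7/3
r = -31/2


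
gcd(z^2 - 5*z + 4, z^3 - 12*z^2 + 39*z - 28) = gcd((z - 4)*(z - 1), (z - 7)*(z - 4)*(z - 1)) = z^2 - 5*z + 4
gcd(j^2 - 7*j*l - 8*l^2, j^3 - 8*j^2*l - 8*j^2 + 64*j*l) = j - 8*l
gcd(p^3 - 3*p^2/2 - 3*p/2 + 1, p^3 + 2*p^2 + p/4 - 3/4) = p^2 + p/2 - 1/2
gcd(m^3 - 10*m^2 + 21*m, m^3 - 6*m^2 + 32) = 1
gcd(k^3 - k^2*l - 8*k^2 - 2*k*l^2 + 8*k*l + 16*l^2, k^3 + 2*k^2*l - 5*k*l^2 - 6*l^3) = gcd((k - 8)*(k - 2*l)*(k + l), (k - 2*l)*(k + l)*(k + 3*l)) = k^2 - k*l - 2*l^2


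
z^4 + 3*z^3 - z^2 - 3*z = z*(z - 1)*(z + 1)*(z + 3)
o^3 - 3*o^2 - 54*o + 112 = (o - 8)*(o - 2)*(o + 7)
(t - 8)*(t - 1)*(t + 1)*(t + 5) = t^4 - 3*t^3 - 41*t^2 + 3*t + 40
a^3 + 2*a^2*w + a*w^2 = a*(a + w)^2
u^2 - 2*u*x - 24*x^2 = (u - 6*x)*(u + 4*x)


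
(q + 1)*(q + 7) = q^2 + 8*q + 7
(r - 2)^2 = r^2 - 4*r + 4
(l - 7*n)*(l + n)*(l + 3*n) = l^3 - 3*l^2*n - 25*l*n^2 - 21*n^3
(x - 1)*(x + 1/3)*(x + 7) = x^3 + 19*x^2/3 - 5*x - 7/3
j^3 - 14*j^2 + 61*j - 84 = (j - 7)*(j - 4)*(j - 3)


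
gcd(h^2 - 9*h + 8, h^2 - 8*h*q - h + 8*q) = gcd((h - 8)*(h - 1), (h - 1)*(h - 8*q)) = h - 1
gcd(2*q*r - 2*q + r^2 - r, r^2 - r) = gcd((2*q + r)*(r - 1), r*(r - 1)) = r - 1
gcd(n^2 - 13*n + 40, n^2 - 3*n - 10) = n - 5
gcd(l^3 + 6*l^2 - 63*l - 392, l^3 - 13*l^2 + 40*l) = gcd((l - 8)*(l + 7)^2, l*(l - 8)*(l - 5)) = l - 8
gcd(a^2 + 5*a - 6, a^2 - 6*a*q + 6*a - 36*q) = a + 6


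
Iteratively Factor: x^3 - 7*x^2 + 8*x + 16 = (x - 4)*(x^2 - 3*x - 4) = (x - 4)*(x + 1)*(x - 4)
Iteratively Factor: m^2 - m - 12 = (m + 3)*(m - 4)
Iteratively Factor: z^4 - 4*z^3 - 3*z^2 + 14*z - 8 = (z + 2)*(z^3 - 6*z^2 + 9*z - 4) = (z - 1)*(z + 2)*(z^2 - 5*z + 4) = (z - 4)*(z - 1)*(z + 2)*(z - 1)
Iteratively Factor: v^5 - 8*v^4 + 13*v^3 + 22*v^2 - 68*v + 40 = (v - 1)*(v^4 - 7*v^3 + 6*v^2 + 28*v - 40) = (v - 1)*(v + 2)*(v^3 - 9*v^2 + 24*v - 20) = (v - 2)*(v - 1)*(v + 2)*(v^2 - 7*v + 10) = (v - 2)^2*(v - 1)*(v + 2)*(v - 5)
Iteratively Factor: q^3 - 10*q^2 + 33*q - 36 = (q - 4)*(q^2 - 6*q + 9) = (q - 4)*(q - 3)*(q - 3)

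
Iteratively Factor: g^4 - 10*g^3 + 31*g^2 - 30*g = (g)*(g^3 - 10*g^2 + 31*g - 30) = g*(g - 5)*(g^2 - 5*g + 6) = g*(g - 5)*(g - 2)*(g - 3)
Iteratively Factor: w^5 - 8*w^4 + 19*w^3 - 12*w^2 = (w - 3)*(w^4 - 5*w^3 + 4*w^2) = (w - 3)*(w - 1)*(w^3 - 4*w^2) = w*(w - 3)*(w - 1)*(w^2 - 4*w) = w*(w - 4)*(w - 3)*(w - 1)*(w)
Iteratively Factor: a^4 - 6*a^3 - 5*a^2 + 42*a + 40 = (a + 1)*(a^3 - 7*a^2 + 2*a + 40) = (a - 5)*(a + 1)*(a^2 - 2*a - 8) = (a - 5)*(a + 1)*(a + 2)*(a - 4)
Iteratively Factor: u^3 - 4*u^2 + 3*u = (u)*(u^2 - 4*u + 3) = u*(u - 1)*(u - 3)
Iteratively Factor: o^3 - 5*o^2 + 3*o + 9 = (o - 3)*(o^2 - 2*o - 3) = (o - 3)*(o + 1)*(o - 3)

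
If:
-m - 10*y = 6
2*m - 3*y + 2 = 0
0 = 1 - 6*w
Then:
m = -38/23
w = 1/6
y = -10/23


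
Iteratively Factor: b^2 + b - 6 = (b + 3)*(b - 2)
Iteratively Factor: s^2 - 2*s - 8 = (s + 2)*(s - 4)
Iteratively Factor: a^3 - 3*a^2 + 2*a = (a - 1)*(a^2 - 2*a) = (a - 2)*(a - 1)*(a)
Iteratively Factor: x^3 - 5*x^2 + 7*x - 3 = (x - 3)*(x^2 - 2*x + 1) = (x - 3)*(x - 1)*(x - 1)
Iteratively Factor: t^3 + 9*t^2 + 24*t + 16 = (t + 1)*(t^2 + 8*t + 16) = (t + 1)*(t + 4)*(t + 4)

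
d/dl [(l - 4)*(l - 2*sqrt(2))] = 2*l - 4 - 2*sqrt(2)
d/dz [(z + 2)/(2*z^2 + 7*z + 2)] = (2*z^2 + 7*z - (z + 2)*(4*z + 7) + 2)/(2*z^2 + 7*z + 2)^2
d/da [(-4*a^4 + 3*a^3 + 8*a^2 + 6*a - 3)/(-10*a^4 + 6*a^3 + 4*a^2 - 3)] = (6*a^6 + 128*a^5 + 144*a^4 - 144*a^3 + 3*a^2 - 24*a - 18)/(100*a^8 - 120*a^7 - 44*a^6 + 48*a^5 + 76*a^4 - 36*a^3 - 24*a^2 + 9)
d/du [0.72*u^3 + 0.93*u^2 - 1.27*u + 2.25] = 2.16*u^2 + 1.86*u - 1.27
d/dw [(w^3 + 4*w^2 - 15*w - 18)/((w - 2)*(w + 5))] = (w^4 + 6*w^3 - 3*w^2 - 44*w + 204)/(w^4 + 6*w^3 - 11*w^2 - 60*w + 100)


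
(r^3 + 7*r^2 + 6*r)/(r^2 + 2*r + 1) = r*(r + 6)/(r + 1)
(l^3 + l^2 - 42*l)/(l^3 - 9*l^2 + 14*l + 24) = l*(l + 7)/(l^2 - 3*l - 4)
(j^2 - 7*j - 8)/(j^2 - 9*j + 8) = (j + 1)/(j - 1)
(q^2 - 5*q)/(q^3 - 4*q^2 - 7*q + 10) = q/(q^2 + q - 2)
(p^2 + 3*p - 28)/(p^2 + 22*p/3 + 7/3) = 3*(p - 4)/(3*p + 1)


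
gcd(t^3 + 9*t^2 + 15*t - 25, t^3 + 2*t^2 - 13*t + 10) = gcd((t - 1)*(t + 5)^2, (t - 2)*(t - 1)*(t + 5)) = t^2 + 4*t - 5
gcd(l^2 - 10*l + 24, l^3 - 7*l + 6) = 1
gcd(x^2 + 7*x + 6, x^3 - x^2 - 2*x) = x + 1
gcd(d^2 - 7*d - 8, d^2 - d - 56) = d - 8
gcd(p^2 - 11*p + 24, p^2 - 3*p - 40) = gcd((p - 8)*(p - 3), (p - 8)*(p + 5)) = p - 8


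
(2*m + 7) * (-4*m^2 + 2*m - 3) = -8*m^3 - 24*m^2 + 8*m - 21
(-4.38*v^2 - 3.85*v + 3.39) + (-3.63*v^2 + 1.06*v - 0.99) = -8.01*v^2 - 2.79*v + 2.4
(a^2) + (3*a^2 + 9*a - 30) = 4*a^2 + 9*a - 30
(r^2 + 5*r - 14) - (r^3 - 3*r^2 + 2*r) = -r^3 + 4*r^2 + 3*r - 14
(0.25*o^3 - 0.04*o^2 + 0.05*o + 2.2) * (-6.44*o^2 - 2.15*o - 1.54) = -1.61*o^5 - 0.2799*o^4 - 0.621*o^3 - 14.2139*o^2 - 4.807*o - 3.388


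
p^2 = p^2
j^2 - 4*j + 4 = (j - 2)^2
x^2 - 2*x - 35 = (x - 7)*(x + 5)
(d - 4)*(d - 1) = d^2 - 5*d + 4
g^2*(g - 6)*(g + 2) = g^4 - 4*g^3 - 12*g^2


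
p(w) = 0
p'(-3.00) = 0.00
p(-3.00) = 0.00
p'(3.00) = 0.00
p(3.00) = 0.00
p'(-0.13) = 0.00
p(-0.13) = 0.00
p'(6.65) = 0.00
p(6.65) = 0.00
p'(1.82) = 0.00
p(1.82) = 0.00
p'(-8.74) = 0.00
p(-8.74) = 0.00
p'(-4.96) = 0.00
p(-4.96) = 0.00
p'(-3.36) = 0.00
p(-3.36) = 0.00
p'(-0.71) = 0.00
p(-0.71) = 0.00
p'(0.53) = 0.00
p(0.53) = 0.00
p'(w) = 0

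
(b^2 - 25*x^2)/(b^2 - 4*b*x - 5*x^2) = (b + 5*x)/(b + x)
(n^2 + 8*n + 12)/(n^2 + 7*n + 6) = (n + 2)/(n + 1)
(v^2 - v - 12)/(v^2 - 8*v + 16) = (v + 3)/(v - 4)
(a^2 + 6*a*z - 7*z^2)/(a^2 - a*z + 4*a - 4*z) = (a + 7*z)/(a + 4)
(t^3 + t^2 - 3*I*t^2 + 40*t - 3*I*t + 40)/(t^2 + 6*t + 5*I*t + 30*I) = (t^2 + t*(1 - 8*I) - 8*I)/(t + 6)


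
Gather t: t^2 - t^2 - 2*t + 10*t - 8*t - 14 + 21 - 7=0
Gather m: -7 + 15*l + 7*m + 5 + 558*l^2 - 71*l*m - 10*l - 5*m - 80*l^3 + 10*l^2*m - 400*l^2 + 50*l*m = -80*l^3 + 158*l^2 + 5*l + m*(10*l^2 - 21*l + 2) - 2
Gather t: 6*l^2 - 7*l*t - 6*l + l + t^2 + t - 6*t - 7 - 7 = 6*l^2 - 5*l + t^2 + t*(-7*l - 5) - 14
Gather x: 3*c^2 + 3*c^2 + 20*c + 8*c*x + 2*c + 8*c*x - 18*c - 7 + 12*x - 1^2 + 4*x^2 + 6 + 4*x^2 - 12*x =6*c^2 + 16*c*x + 4*c + 8*x^2 - 2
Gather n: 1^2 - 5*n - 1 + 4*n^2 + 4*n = 4*n^2 - n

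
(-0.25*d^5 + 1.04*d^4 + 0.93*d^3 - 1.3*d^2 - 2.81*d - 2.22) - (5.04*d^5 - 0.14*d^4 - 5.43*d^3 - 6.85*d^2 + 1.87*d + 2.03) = -5.29*d^5 + 1.18*d^4 + 6.36*d^3 + 5.55*d^2 - 4.68*d - 4.25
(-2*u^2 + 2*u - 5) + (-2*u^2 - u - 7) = -4*u^2 + u - 12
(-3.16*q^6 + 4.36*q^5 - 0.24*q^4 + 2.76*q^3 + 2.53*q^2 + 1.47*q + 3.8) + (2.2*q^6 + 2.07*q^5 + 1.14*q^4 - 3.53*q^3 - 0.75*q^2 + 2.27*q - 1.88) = -0.96*q^6 + 6.43*q^5 + 0.9*q^4 - 0.77*q^3 + 1.78*q^2 + 3.74*q + 1.92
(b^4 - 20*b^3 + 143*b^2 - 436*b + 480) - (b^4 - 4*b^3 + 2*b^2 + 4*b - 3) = -16*b^3 + 141*b^2 - 440*b + 483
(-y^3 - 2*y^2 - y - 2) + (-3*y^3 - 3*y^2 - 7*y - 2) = -4*y^3 - 5*y^2 - 8*y - 4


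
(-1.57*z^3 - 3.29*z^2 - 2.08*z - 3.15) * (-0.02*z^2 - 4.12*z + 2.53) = 0.0314*z^5 + 6.5342*z^4 + 9.6243*z^3 + 0.308900000000002*z^2 + 7.7156*z - 7.9695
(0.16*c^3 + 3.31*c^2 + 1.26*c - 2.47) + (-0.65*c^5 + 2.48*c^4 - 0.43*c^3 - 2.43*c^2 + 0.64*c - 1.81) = -0.65*c^5 + 2.48*c^4 - 0.27*c^3 + 0.88*c^2 + 1.9*c - 4.28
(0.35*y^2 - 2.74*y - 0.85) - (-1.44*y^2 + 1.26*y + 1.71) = 1.79*y^2 - 4.0*y - 2.56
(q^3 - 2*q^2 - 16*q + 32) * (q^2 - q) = q^5 - 3*q^4 - 14*q^3 + 48*q^2 - 32*q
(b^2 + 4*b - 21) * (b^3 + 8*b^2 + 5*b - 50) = b^5 + 12*b^4 + 16*b^3 - 198*b^2 - 305*b + 1050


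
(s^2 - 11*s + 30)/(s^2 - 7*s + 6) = (s - 5)/(s - 1)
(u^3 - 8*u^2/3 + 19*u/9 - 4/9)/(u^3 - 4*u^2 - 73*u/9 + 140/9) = (3*u^2 - 4*u + 1)/(3*u^2 - 8*u - 35)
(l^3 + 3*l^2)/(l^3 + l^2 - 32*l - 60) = l^2*(l + 3)/(l^3 + l^2 - 32*l - 60)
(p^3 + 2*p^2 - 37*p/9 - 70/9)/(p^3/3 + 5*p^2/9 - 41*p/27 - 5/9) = 3*(9*p^3 + 18*p^2 - 37*p - 70)/(9*p^3 + 15*p^2 - 41*p - 15)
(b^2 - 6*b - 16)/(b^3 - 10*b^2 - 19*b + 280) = (b + 2)/(b^2 - 2*b - 35)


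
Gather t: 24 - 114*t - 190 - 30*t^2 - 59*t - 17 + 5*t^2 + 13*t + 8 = -25*t^2 - 160*t - 175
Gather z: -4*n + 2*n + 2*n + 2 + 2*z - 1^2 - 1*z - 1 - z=0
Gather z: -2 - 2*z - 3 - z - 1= -3*z - 6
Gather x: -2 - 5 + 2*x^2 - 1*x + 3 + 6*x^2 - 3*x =8*x^2 - 4*x - 4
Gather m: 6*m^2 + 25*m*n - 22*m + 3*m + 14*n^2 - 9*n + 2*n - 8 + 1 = 6*m^2 + m*(25*n - 19) + 14*n^2 - 7*n - 7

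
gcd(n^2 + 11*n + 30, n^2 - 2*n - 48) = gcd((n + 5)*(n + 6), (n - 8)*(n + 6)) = n + 6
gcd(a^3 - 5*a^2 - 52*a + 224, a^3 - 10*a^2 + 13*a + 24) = a - 8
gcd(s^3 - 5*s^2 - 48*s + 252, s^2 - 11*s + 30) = s - 6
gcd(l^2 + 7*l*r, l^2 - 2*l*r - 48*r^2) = 1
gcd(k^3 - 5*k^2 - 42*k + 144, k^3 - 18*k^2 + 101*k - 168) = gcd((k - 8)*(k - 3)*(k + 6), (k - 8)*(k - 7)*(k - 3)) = k^2 - 11*k + 24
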